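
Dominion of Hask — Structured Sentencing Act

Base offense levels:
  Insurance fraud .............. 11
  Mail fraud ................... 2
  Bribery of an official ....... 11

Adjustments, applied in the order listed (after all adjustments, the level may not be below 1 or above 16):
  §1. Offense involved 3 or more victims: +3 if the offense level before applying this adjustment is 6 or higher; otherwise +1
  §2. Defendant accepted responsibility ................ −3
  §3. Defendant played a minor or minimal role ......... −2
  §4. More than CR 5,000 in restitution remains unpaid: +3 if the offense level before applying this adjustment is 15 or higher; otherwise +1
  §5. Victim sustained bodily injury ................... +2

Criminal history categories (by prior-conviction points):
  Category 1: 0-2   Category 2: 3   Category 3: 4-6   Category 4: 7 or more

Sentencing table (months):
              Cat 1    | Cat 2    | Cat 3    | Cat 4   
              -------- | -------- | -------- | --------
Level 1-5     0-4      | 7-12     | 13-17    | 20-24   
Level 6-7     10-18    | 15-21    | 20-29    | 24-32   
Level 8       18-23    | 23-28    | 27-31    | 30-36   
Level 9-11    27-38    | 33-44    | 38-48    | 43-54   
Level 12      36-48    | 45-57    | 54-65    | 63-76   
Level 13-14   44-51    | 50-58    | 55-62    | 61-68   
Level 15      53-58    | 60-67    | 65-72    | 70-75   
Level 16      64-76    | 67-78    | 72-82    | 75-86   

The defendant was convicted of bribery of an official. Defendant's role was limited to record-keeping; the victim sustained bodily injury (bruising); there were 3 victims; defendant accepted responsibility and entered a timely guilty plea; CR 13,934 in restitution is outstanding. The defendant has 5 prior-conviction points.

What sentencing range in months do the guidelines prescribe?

54-65 months

Base offense level for bribery of an official: 11.
§1 applies (level before this adjustment is 11 ≥ 6, so +3): 11 + 3 = 14.
§2 applies: 14 − 3 = 11.
§3 applies: 11 − 2 = 9.
§4 applies (level before this adjustment is 9 < 15, so +1): 9 + 1 = 10.
§5 applies: 10 + 2 = 12.
Final offense level: 12.
Criminal history: 5 prior points → Category 3 (4-6).
Level 12 falls in the 12 band.
Grid: Level 12 × Category 3 = 54-65 months.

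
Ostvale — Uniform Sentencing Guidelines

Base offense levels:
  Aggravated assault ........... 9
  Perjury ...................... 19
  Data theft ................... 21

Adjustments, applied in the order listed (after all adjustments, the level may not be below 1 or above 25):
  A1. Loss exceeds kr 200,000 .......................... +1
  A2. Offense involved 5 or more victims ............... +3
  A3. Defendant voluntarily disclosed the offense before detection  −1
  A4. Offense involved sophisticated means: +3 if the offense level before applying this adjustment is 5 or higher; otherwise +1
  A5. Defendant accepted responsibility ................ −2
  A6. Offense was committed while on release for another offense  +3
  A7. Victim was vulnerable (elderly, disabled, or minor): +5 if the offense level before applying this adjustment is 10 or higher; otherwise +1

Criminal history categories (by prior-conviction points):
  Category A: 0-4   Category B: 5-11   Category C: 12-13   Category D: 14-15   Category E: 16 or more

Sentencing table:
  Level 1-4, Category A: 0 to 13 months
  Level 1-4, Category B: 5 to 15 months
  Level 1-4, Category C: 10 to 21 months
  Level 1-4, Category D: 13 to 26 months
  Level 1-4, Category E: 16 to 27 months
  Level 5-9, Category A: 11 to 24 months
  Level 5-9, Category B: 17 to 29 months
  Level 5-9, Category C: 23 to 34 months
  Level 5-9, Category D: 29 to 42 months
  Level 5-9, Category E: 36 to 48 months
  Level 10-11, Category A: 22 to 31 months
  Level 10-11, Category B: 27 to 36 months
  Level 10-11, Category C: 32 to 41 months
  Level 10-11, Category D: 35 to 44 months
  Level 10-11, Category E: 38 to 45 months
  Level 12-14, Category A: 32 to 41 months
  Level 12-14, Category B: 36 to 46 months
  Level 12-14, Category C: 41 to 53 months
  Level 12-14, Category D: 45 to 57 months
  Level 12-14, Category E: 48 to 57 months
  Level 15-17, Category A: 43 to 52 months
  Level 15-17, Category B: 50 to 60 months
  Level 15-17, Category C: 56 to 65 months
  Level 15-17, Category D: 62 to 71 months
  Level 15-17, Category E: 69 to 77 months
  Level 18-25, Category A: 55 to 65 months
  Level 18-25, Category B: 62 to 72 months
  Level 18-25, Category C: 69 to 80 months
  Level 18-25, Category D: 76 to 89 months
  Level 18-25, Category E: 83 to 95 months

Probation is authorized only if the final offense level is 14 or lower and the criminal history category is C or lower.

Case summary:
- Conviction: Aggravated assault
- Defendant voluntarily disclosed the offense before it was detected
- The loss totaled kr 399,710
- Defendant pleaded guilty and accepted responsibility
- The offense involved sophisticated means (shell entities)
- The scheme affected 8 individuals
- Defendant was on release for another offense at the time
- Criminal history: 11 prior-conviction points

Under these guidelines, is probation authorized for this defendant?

No

Base offense level for aggravated assault: 9.
A1 applies: 9 + 1 = 10.
A2 applies: 10 + 3 = 13.
A3 applies: 13 − 1 = 12.
A4 applies (level before this adjustment is 12 ≥ 5, so +3): 12 + 3 = 15.
A5 applies: 15 − 2 = 13.
A6 applies: 13 + 3 = 16.
Final offense level: 16.
Criminal history: 11 prior points → Category B (5-11).
Level 16 falls in the 15-17 band.
Grid: Level 15-17 × Category B = 50-60 months.
Probation check: level 16 > 14 and category B ≤ C → not eligible.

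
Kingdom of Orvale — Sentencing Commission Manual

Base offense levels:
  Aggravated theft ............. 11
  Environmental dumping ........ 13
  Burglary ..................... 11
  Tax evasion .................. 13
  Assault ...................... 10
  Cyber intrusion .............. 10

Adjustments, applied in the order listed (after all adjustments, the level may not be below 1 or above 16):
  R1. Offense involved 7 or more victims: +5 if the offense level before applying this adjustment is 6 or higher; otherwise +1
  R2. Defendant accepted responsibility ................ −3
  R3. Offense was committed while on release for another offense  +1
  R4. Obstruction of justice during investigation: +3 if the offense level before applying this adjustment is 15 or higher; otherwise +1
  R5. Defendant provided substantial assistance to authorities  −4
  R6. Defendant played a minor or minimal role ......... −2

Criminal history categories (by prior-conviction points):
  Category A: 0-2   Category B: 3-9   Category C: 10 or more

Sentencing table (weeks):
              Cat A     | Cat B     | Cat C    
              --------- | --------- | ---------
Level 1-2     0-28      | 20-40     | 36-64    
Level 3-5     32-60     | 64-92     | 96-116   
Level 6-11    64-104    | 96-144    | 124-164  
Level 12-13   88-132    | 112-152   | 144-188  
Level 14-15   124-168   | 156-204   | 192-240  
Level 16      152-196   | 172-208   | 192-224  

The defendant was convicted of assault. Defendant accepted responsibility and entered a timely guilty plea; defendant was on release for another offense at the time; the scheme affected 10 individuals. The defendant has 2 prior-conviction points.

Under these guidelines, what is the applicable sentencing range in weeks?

88-132 weeks

Base offense level for assault: 10.
R1 applies (level before this adjustment is 10 ≥ 6, so +5): 10 + 5 = 15.
R2 applies: 15 − 3 = 12.
R3 applies: 12 + 1 = 13.
Final offense level: 13.
Criminal history: 2 prior points → Category A (0-2).
Level 13 falls in the 12-13 band.
Grid: Level 12-13 × Category A = 88-132 weeks.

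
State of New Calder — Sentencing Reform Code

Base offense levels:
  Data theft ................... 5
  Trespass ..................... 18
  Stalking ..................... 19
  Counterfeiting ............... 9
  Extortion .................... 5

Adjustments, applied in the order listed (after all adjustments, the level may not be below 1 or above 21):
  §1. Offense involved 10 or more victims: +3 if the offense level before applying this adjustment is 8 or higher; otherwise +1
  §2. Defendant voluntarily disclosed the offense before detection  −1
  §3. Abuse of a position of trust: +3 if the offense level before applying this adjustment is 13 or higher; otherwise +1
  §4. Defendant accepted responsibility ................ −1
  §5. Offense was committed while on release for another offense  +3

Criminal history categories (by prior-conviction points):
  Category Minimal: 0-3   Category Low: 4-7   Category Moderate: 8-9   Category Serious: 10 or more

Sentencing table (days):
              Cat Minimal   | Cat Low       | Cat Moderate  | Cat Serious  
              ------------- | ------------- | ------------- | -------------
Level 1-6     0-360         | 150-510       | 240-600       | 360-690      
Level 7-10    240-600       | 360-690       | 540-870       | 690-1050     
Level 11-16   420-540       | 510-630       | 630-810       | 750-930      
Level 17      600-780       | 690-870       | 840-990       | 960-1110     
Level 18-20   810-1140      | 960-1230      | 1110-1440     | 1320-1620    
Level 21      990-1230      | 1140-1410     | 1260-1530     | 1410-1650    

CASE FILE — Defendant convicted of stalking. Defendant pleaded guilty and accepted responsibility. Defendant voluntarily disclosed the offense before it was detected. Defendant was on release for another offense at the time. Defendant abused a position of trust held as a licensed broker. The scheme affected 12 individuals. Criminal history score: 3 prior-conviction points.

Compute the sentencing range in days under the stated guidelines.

Base offense level for stalking: 19.
§1 applies (level before this adjustment is 19 ≥ 8, so +3): 19 + 3 = 22.
§2 applies: 22 − 1 = 21.
§3 applies (level before this adjustment is 21 ≥ 13, so +3): 21 + 3 = 24.
§4 applies: 24 − 1 = 23.
§5 applies: 23 + 3 = 26.
Level 26 exceeds the maximum of 21; capped at 21.
Final offense level: 21.
Criminal history: 3 prior points → Category Minimal (0-3).
Level 21 falls in the 21 band.
Grid: Level 21 × Category Minimal = 990-1230 days.

990-1230 days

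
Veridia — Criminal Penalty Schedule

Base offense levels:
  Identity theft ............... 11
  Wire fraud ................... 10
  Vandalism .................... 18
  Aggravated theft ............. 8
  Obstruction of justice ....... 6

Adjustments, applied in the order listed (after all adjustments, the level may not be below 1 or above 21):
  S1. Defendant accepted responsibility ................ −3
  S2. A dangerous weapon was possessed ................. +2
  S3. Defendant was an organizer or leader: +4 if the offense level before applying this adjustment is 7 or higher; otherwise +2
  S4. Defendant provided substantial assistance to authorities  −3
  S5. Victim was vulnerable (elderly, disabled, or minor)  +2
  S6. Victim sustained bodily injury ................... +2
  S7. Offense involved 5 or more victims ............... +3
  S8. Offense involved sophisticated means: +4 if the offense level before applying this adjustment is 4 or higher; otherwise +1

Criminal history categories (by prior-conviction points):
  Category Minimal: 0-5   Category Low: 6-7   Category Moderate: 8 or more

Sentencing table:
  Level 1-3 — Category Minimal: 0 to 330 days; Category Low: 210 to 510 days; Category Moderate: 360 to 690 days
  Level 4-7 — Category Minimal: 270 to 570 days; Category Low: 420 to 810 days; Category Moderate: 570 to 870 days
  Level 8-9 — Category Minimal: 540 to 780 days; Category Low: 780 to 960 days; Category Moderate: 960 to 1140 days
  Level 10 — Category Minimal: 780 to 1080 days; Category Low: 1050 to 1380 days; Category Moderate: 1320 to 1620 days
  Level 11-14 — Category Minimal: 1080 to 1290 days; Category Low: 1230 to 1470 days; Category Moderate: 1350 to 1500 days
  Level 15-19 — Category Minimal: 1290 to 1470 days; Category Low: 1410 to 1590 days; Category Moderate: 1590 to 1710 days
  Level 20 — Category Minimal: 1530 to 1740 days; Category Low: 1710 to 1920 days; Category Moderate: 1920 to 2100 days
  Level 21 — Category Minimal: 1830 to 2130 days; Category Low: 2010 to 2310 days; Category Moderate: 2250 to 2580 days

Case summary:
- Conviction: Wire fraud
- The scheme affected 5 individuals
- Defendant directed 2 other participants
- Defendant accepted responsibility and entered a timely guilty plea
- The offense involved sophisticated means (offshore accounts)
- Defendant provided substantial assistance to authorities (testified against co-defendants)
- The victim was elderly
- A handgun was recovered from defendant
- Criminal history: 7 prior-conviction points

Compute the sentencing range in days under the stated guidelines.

1410-1590 days

Base offense level for wire fraud: 10.
S1 applies: 10 − 3 = 7.
S2 applies: 7 + 2 = 9.
S3 applies (level before this adjustment is 9 ≥ 7, so +4): 9 + 4 = 13.
S4 applies: 13 − 3 = 10.
S5 applies: 10 + 2 = 12.
S6 does not apply.
S7 applies: 12 + 3 = 15.
S8 applies (level before this adjustment is 15 ≥ 4, so +4): 15 + 4 = 19.
Final offense level: 19.
Criminal history: 7 prior points → Category Low (6-7).
Level 19 falls in the 15-19 band.
Grid: Level 15-19 × Category Low = 1410-1590 days.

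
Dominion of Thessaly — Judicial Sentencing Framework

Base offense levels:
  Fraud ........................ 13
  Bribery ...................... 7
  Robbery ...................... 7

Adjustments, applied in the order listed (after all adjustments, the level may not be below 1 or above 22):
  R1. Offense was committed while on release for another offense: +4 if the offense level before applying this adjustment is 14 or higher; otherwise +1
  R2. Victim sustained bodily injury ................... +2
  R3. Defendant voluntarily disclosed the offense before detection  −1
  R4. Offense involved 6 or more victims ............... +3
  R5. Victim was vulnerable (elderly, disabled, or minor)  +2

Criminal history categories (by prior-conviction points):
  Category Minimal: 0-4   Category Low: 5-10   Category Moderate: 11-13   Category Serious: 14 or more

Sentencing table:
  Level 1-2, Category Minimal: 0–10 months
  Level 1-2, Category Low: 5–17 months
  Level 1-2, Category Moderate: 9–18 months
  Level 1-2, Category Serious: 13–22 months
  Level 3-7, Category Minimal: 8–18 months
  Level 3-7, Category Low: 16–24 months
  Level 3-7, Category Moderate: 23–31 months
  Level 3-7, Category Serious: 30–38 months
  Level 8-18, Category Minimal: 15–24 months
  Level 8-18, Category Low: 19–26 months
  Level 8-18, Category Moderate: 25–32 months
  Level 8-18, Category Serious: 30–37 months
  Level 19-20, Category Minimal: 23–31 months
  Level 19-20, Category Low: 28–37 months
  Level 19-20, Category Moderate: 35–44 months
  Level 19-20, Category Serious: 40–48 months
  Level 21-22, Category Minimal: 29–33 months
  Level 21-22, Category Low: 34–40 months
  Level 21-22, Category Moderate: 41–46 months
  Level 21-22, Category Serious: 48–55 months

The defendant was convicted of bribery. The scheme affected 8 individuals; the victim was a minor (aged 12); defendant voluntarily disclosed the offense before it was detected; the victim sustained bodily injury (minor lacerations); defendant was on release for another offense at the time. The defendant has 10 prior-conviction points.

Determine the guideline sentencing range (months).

19-26 months

Base offense level for bribery: 7.
R1 applies (level before this adjustment is 7 < 14, so +1): 7 + 1 = 8.
R2 applies: 8 + 2 = 10.
R3 applies: 10 − 1 = 9.
R4 applies: 9 + 3 = 12.
R5 applies: 12 + 2 = 14.
Final offense level: 14.
Criminal history: 10 prior points → Category Low (5-10).
Level 14 falls in the 8-18 band.
Grid: Level 8-18 × Category Low = 19-26 months.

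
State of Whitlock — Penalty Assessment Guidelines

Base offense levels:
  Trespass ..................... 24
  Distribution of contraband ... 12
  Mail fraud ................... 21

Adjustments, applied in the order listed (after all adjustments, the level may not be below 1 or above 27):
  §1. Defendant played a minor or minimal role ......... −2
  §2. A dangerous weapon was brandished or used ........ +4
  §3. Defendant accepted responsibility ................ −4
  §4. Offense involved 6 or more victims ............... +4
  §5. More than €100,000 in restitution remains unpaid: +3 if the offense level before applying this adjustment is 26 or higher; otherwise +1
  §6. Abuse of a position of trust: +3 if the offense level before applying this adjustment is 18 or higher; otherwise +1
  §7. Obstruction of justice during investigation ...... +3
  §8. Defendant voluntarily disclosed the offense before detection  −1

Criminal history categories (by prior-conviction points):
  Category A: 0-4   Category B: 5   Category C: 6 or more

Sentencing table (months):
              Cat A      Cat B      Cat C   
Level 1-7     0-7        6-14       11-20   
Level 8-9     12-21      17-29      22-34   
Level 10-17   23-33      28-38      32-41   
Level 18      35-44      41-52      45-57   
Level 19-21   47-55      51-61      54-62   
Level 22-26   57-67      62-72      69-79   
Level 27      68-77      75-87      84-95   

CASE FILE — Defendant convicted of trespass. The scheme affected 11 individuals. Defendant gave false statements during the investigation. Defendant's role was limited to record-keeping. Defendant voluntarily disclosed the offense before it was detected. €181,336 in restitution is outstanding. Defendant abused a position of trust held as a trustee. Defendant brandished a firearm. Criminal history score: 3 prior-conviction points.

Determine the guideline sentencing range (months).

Base offense level for trespass: 24.
§1 applies: 24 − 2 = 22.
§2 applies: 22 + 4 = 26.
§4 applies: 26 + 4 = 30.
§5 applies (level before this adjustment is 30 ≥ 26, so +3): 30 + 3 = 33.
§6 applies (level before this adjustment is 33 ≥ 18, so +3): 33 + 3 = 36.
§7 applies: 36 + 3 = 39.
§8 applies: 39 − 1 = 38.
Level 38 exceeds the maximum of 27; capped at 27.
Final offense level: 27.
Criminal history: 3 prior points → Category A (0-4).
Level 27 falls in the 27 band.
Grid: Level 27 × Category A = 68-77 months.

68-77 months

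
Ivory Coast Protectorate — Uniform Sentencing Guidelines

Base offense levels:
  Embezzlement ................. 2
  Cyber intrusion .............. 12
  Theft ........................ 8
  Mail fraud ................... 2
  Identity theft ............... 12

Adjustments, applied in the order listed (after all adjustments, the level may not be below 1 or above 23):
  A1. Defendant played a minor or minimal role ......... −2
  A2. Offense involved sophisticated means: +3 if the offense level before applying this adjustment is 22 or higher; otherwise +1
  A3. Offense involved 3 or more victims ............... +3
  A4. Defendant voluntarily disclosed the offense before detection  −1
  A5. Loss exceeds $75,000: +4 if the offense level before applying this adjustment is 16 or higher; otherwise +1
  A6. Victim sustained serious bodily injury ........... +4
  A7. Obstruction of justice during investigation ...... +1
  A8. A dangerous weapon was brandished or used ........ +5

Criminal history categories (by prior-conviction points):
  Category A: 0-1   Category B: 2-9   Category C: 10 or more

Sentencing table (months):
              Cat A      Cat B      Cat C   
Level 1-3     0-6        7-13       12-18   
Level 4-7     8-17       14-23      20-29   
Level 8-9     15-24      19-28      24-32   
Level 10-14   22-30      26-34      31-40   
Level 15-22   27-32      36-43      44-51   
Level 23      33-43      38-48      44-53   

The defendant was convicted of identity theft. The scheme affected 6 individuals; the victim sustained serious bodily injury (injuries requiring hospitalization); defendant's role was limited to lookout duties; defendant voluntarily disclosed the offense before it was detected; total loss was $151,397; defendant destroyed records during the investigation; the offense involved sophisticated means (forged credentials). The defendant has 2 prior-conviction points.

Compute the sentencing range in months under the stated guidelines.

36-43 months

Base offense level for identity theft: 12.
A1 applies: 12 − 2 = 10.
A2 applies (level before this adjustment is 10 < 22, so +1): 10 + 1 = 11.
A3 applies: 11 + 3 = 14.
A4 applies: 14 − 1 = 13.
A5 applies (level before this adjustment is 13 < 16, so +1): 13 + 1 = 14.
A6 applies: 14 + 4 = 18.
A7 applies: 18 + 1 = 19.
Final offense level: 19.
Criminal history: 2 prior points → Category B (2-9).
Level 19 falls in the 15-22 band.
Grid: Level 15-22 × Category B = 36-43 months.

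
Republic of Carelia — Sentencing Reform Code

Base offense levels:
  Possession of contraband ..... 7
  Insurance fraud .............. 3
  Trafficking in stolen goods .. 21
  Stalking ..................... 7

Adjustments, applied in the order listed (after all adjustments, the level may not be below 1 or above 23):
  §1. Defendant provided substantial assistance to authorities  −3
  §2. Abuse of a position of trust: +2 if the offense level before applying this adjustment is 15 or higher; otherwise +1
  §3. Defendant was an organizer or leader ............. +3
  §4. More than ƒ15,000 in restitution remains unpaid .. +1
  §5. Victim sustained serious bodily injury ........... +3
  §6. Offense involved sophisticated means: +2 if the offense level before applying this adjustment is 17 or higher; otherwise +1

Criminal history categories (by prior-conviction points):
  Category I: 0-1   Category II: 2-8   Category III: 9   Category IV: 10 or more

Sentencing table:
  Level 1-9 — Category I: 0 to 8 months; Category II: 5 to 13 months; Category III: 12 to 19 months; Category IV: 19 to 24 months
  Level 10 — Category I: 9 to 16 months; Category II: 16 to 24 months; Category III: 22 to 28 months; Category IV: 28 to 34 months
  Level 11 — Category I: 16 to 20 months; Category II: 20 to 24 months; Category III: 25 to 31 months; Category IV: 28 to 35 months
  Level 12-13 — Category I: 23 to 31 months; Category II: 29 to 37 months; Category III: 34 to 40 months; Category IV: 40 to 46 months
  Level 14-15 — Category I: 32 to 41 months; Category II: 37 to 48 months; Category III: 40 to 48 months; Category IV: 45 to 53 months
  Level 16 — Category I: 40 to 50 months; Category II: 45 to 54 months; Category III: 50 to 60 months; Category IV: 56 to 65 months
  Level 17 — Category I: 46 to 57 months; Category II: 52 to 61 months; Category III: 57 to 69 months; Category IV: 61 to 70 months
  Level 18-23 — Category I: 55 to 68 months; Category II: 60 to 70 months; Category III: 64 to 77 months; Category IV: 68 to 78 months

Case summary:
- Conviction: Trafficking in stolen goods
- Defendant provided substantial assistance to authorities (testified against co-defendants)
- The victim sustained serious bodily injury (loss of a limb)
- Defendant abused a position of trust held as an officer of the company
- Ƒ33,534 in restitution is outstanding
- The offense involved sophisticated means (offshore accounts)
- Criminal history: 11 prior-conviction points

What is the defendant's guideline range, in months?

68-78 months

Base offense level for trafficking in stolen goods: 21.
§1 applies: 21 − 3 = 18.
§2 applies (level before this adjustment is 18 ≥ 15, so +2): 18 + 2 = 20.
§4 applies: 20 + 1 = 21.
§5 applies: 21 + 3 = 24.
§6 applies (level before this adjustment is 24 ≥ 17, so +2): 24 + 2 = 26.
Level 26 exceeds the maximum of 23; capped at 23.
Final offense level: 23.
Criminal history: 11 prior points → Category IV (10+).
Level 23 falls in the 18-23 band.
Grid: Level 18-23 × Category IV = 68-78 months.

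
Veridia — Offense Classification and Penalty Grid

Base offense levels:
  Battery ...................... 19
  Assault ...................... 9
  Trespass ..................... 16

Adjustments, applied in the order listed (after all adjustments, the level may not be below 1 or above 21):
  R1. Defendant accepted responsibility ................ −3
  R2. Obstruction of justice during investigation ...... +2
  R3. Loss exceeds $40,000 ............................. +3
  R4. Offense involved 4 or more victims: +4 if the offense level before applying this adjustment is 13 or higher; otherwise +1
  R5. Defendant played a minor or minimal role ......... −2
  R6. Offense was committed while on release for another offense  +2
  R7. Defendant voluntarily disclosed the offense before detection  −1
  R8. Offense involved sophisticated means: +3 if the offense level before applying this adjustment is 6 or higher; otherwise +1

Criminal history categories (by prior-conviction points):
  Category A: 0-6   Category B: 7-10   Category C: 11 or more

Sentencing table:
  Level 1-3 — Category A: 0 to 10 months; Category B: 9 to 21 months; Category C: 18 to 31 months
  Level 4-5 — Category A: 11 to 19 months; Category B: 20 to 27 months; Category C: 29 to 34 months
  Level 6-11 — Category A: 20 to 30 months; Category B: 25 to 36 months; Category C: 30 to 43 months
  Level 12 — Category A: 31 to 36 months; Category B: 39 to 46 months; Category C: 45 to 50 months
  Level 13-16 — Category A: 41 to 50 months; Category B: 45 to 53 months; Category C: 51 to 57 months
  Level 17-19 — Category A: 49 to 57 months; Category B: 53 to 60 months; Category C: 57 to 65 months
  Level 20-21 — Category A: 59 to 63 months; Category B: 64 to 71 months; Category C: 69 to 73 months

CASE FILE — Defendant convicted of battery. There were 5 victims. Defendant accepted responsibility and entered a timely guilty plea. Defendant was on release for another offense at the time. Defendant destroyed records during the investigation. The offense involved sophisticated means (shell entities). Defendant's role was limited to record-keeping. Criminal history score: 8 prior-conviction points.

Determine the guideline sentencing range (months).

64-71 months

Base offense level for battery: 19.
R1 applies: 19 − 3 = 16.
R2 applies: 16 + 2 = 18.
R4 applies (level before this adjustment is 18 ≥ 13, so +4): 18 + 4 = 22.
R5 applies: 22 − 2 = 20.
R6 applies: 20 + 2 = 22.
R7 does not apply.
R8 applies (level before this adjustment is 22 ≥ 6, so +3): 22 + 3 = 25.
Level 25 exceeds the maximum of 21; capped at 21.
Final offense level: 21.
Criminal history: 8 prior points → Category B (7-10).
Level 21 falls in the 20-21 band.
Grid: Level 20-21 × Category B = 64-71 months.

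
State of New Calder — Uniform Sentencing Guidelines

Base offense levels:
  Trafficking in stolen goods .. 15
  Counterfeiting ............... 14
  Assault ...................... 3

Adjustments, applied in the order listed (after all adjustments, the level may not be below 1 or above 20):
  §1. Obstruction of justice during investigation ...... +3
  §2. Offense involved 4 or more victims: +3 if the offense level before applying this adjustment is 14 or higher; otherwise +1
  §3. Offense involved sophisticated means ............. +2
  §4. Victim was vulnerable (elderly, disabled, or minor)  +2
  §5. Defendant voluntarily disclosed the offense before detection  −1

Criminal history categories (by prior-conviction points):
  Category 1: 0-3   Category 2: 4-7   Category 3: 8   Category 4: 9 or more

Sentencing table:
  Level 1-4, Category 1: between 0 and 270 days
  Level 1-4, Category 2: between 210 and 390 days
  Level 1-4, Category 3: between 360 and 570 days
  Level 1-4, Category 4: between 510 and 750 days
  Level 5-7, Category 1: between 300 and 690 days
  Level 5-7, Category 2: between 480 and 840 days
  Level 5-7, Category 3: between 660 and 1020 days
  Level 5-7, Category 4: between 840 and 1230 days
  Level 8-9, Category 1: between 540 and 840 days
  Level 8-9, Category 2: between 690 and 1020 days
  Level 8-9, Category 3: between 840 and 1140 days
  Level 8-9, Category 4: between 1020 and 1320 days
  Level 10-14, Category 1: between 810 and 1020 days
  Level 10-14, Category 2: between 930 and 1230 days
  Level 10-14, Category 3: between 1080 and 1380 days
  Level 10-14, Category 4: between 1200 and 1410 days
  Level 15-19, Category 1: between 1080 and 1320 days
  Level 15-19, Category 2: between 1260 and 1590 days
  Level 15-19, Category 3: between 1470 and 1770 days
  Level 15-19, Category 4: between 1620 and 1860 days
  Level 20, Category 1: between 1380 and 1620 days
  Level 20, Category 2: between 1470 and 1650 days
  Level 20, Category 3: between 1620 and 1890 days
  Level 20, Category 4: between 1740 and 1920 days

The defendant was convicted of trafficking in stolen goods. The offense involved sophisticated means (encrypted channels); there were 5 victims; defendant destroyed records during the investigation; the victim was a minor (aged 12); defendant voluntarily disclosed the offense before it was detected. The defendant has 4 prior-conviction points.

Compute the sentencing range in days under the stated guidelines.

Base offense level for trafficking in stolen goods: 15.
§1 applies: 15 + 3 = 18.
§2 applies (level before this adjustment is 18 ≥ 14, so +3): 18 + 3 = 21.
§3 applies: 21 + 2 = 23.
§4 applies: 23 + 2 = 25.
§5 applies: 25 − 1 = 24.
Level 24 exceeds the maximum of 20; capped at 20.
Final offense level: 20.
Criminal history: 4 prior points → Category 2 (4-7).
Level 20 falls in the 20 band.
Grid: Level 20 × Category 2 = 1470-1650 days.

1470-1650 days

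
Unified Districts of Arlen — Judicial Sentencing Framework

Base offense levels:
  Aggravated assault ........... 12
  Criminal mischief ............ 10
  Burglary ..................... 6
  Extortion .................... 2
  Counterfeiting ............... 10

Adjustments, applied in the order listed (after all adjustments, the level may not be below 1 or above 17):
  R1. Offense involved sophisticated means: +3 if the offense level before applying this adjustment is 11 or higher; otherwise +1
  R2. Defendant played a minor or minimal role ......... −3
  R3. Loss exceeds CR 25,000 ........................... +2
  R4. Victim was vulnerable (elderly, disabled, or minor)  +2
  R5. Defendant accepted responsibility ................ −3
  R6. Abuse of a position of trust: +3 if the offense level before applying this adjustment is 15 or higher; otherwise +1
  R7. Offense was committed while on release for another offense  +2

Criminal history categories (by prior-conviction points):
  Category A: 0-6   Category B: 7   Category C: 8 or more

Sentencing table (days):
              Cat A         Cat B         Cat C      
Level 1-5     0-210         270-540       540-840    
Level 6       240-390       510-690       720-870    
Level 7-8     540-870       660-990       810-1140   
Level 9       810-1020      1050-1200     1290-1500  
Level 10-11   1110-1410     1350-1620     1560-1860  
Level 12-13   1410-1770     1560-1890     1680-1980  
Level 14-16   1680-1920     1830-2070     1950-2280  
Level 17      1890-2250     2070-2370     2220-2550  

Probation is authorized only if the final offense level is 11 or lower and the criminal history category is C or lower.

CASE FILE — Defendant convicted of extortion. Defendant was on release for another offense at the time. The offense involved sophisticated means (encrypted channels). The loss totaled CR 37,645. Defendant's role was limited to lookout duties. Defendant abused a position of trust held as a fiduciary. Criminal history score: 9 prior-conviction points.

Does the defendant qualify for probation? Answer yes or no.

Base offense level for extortion: 2.
R1 applies (level before this adjustment is 2 < 11, so +1): 2 + 1 = 3.
R2 applies: 3 − 3 = 0.
R3 applies: 0 + 2 = 2.
R4 does not apply.
R5 does not apply.
R6 applies (level before this adjustment is 2 < 15, so +1): 2 + 1 = 3.
R7 applies: 3 + 2 = 5.
Final offense level: 5.
Criminal history: 9 prior points → Category C (8+).
Level 5 falls in the 1-5 band.
Grid: Level 1-5 × Category C = 540-840 days.
Probation check: level 5 ≤ 11 and category C ≤ C → eligible.

Yes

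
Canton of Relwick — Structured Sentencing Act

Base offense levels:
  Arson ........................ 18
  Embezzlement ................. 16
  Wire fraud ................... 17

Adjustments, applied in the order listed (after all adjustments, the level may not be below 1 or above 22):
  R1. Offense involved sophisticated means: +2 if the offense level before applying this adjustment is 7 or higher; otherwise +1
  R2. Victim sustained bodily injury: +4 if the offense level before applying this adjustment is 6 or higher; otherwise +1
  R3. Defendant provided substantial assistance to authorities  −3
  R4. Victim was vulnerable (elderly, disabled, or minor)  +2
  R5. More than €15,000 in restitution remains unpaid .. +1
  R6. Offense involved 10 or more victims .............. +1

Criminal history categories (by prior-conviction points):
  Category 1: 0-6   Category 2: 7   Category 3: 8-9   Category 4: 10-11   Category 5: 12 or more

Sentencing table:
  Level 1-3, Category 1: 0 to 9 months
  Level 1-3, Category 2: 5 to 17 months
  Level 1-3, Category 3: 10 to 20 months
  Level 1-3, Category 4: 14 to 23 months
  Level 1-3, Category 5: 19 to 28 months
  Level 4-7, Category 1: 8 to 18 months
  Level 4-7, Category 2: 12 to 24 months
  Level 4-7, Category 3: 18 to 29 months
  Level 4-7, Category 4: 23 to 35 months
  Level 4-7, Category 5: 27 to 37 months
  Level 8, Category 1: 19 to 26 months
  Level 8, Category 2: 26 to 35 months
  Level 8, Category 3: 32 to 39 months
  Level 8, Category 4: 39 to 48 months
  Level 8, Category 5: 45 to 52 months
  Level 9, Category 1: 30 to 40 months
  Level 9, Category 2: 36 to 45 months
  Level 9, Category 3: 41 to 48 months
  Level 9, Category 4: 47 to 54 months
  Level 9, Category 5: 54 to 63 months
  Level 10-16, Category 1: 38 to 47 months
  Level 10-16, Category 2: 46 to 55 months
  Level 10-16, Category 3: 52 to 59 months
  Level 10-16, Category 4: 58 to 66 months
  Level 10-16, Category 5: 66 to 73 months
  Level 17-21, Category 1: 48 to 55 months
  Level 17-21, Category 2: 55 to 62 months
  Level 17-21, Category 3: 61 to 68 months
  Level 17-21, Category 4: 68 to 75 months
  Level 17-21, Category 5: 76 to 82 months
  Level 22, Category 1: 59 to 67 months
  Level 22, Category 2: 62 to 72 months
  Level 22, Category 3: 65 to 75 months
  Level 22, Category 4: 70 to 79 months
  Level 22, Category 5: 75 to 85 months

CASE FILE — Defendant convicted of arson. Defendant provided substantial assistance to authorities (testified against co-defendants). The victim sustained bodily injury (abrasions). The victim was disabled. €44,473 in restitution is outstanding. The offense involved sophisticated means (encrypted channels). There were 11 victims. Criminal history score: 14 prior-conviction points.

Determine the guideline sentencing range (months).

Base offense level for arson: 18.
R1 applies (level before this adjustment is 18 ≥ 7, so +2): 18 + 2 = 20.
R2 applies (level before this adjustment is 20 ≥ 6, so +4): 20 + 4 = 24.
R3 applies: 24 − 3 = 21.
R4 applies: 21 + 2 = 23.
R5 applies: 23 + 1 = 24.
R6 applies: 24 + 1 = 25.
Level 25 exceeds the maximum of 22; capped at 22.
Final offense level: 22.
Criminal history: 14 prior points → Category 5 (12+).
Level 22 falls in the 22 band.
Grid: Level 22 × Category 5 = 75-85 months.

75-85 months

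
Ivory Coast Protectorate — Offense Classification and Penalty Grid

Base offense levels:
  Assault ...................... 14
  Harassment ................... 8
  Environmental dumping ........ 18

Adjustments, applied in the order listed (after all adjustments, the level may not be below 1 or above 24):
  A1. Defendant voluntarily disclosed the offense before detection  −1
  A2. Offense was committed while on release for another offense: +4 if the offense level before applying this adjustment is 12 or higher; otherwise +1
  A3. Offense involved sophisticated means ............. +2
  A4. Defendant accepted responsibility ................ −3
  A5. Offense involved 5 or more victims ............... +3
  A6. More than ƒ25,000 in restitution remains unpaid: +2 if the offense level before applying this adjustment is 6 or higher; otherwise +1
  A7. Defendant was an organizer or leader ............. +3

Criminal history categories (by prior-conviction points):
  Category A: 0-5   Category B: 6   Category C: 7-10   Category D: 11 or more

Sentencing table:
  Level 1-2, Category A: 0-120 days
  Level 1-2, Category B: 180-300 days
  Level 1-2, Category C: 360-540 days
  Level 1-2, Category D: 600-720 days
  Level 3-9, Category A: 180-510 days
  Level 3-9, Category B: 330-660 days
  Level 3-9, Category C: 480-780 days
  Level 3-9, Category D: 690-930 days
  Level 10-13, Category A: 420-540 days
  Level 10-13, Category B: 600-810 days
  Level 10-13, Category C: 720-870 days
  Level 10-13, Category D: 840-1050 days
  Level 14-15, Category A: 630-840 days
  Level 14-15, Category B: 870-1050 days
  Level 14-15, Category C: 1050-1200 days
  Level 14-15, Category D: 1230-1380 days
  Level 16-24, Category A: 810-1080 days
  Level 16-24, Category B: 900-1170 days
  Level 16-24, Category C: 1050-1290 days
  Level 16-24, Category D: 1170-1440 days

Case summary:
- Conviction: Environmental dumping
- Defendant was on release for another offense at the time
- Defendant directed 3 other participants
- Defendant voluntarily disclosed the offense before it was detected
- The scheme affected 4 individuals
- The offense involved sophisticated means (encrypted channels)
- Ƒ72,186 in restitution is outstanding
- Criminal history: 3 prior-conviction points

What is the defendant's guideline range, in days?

810-1080 days

Base offense level for environmental dumping: 18.
A1 applies: 18 − 1 = 17.
A2 applies (level before this adjustment is 17 ≥ 12, so +4): 17 + 4 = 21.
A3 applies: 21 + 2 = 23.
A6 applies (level before this adjustment is 23 ≥ 6, so +2): 23 + 2 = 25.
A7 applies: 25 + 3 = 28.
Level 28 exceeds the maximum of 24; capped at 24.
Final offense level: 24.
Criminal history: 3 prior points → Category A (0-5).
Level 24 falls in the 16-24 band.
Grid: Level 16-24 × Category A = 810-1080 days.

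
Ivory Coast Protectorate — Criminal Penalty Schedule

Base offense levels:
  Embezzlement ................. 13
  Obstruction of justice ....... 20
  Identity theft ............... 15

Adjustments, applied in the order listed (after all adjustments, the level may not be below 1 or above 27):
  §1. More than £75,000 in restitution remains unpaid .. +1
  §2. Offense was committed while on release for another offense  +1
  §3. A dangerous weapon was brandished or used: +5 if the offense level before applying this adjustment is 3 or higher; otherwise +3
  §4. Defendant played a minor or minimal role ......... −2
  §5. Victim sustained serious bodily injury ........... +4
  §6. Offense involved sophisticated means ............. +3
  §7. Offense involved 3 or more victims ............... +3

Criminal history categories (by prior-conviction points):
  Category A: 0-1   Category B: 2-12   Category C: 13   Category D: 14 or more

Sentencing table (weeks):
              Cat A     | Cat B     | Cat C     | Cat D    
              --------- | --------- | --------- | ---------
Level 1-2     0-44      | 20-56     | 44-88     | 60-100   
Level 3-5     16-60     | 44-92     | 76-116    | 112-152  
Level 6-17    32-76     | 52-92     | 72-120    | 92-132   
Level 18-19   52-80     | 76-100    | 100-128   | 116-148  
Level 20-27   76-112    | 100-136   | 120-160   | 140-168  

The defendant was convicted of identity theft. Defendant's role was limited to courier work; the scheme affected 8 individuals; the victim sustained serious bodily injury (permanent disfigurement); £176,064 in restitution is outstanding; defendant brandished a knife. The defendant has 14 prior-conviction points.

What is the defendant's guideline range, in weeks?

140-168 weeks

Base offense level for identity theft: 15.
§1 applies: 15 + 1 = 16.
§2 does not apply.
§3 applies (level before this adjustment is 16 ≥ 3, so +5): 16 + 5 = 21.
§4 applies: 21 − 2 = 19.
§5 applies: 19 + 4 = 23.
§7 applies: 23 + 3 = 26.
Final offense level: 26.
Criminal history: 14 prior points → Category D (14+).
Level 26 falls in the 20-27 band.
Grid: Level 20-27 × Category D = 140-168 weeks.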